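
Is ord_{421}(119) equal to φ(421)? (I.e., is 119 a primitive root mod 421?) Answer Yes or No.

No

φ(421) = 421 − 1 = 420 = 2^2 · 3 · 5 · 7.
An element g generates (Z/421Z)^× iff g^(420/q) ≢ 1 (mod 421) for each prime q ∈ {2, 3, 5, 7}.
119^210 ≡ 1 (mod 421)  [q = 2: ≡ 1 ✗]
119^140 ≡ 400 (mod 421)  [q = 3: ≢ 1 ✓]
119^84 ≡ 377 (mod 421)  [q = 5: ≢ 1 ✓]
119^60 ≡ 370 (mod 421)  [q = 7: ≢ 1 ✓]
119^210 ≡ 1 shows ord(119) | 210, strictly less than φ(421); not a primitive root.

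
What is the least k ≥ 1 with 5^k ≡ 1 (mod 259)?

Since 5 ∈ (Z/259Z)^×, its order divides φ(259) = φ(7·37) = (7−1)·(37−1) = 6·36 = 216 = 2^3 · 3^3.
Divisors of 216: 1, 2, 3, 4, 6, 8, 9, 12, 18, 24, 27, 36, 54, 72, 108, 216.
Compute 5^d (mod 259) for the divisors d until we hit 1:
5^1 ≡ 5 (mod 259)
5^2 ≡ 25 (mod 259)
5^3 ≡ 125 (mod 259)
5^4 ≡ 107 (mod 259)
5^6 ≡ 85 (mod 259)
5^8 ≡ 53 (mod 259)
5^9 ≡ 6 (mod 259)
5^12 ≡ 232 (mod 259)
5^18 ≡ 36 (mod 259)
5^24 ≡ 211 (mod 259)
5^27 ≡ 216 (mod 259)
5^36 ≡ 1 (mod 259) ✓
Hence ord(5) = 36.

36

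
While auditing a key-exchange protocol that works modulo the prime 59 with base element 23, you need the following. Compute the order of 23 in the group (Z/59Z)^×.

By Lagrange's theorem, ord_59(23) divides φ(59) = 59 − 1 = 58 = 2 · 29.
Divisors of 58: 1, 2, 29, 58.
Evaluate successive powers at the divisors of 58:
23^1 ≡ 23
23^2 ≡ 57
23^29 ≡ 58
23^58 ≡ 1
So ord_59(23) = 58.

58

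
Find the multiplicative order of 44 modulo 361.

By Lagrange's theorem, ord_361(44) divides φ(361) = φ(19^2) = 19·(19−1) = 342 = 2 · 3^2 · 19.
Divisors of 342: 1, 2, 3, 6, 9, 18, 19, 38, 57, 114, 171, 342.
Compute 44^d (mod 361) for the divisors d until we hit 1:
44^1 ≡ 44 (mod 361)
44^2 ≡ 131 (mod 361)
44^3 ≡ 349 (mod 361)
44^6 ≡ 144 (mod 361)
44^9 ≡ 77 (mod 361)
44^18 ≡ 153 (mod 361)
44^19 ≡ 234 (mod 361)
44^38 ≡ 245 (mod 361)
44^57 ≡ 292 (mod 361)
44^114 ≡ 68 (mod 361)
44^171 ≡ 1 (mod 361) ✓
Hence ord(44) = 171.

171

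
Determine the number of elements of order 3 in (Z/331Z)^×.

φ(331) = 331 − 1 = 330 = 2 · 3 · 5 · 11.
(Z/331Z)^× is cyclic (|G| = 330); a cyclic group of order m has exactly φ(d) elements of each order d | m, and none otherwise.
3 | 330, and φ(3) = 3 − 1 = 2.

2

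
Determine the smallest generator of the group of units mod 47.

5

φ(47) = 47 − 1 = 46 = 2 · 23.
Test candidates g = 2, 3, … against the prime factors q ∈ {2, 23} of φ(47): g is a generator iff g^(46/q) ≢ 1 for every such q.
g = 2: 2^23 ≡ 1 — hits 1, so not a primitive root.
g = 3: 3^23 ≡ 1 — hits 1, so not a primitive root.
g = 4: 4^23 ≡ 1 — hits 1, so not a primitive root.
g = 5: 5^23 ≡ 46; 5^2 ≡ 25 — none is 1, so 5 is a primitive root.
Hence the least primitive root of 47 is 5.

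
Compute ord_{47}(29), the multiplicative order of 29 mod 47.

Since 29 ∈ (Z/47Z)^×, its order divides φ(47) = 47 − 1 = 46 = 2 · 23.
Divisors of 46: 1, 2, 23, 46.
Evaluate successive powers at the divisors of 46:
29^1 ≡ 29 (mod 47)
29^2 ≡ 42 (mod 47)
29^23 ≡ 46 (mod 47)
29^46 ≡ 1 (mod 47) ✓
Therefore the multiplicative order of 29 modulo 47 is 46.

46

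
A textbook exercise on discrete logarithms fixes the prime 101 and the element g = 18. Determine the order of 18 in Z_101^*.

100

Since 18 ∈ (Z/101Z)^×, its order divides φ(101) = 101 − 1 = 100 = 2^2 · 5^2.
Divisors of 100: 1, 2, 4, 5, 10, 20, 25, 50, 100.
Evaluate successive powers at the divisors of 100:
18^1 ≡ 18 (mod 101)
18^2 ≡ 21 (mod 101)
18^4 ≡ 37 (mod 101)
18^5 ≡ 60 (mod 101)
18^10 ≡ 65 (mod 101)
18^20 ≡ 84 (mod 101)
18^25 ≡ 91 (mod 101)
18^50 ≡ 100 (mod 101)
18^100 ≡ 1 (mod 101) ✓
Therefore the multiplicative order of 18 modulo 101 is 100.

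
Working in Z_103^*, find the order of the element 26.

ord(26) | φ(103) = 103 − 1 = 102 = 2 · 3 · 17.
Divisors of 102: 1, 2, 3, 6, 17, 34, 51, 102.
Test each divisor d:
26^1 ≡ 26 (mod 103)
26^2 ≡ 58 (mod 103)
26^3 ≡ 66 (mod 103)
26^6 ≡ 30 (mod 103)
26^17 ≡ 56 (mod 103)
26^34 ≡ 46 (mod 103)
26^51 ≡ 1 (mod 103) ✓
Therefore the multiplicative order of 26 modulo 103 is 51.

51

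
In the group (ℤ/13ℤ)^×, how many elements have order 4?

2

φ(13) = 13 − 1 = 12 = 2^2 · 3.
Since (Z/13Z)^× is cyclic of order 12, the number of elements of order d is φ(d) when d | 12 and 0 otherwise.
4 = 2^2 divides 12, and φ(4) = 2.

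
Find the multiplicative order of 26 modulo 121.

55

By Lagrange's theorem, ord_121(26) divides φ(121) = φ(11^2) = 11·(11−1) = 110 = 2 · 5 · 11.
Divisors of 110: 1, 2, 5, 10, 11, 22, 55, 110.
Compute 26^d (mod 121) for the divisors d until we hit 1:
26^1 ≡ 26
26^2 ≡ 71
26^5 ≡ 23
26^10 ≡ 45
26^11 ≡ 81
26^22 ≡ 27
26^55 ≡ 1
Therefore the multiplicative order of 26 modulo 121 is 55.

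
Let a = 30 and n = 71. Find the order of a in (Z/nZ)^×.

By Lagrange's theorem, ord_71(30) divides φ(71) = 71 − 1 = 70 = 2 · 5 · 7.
Divisors of 70: 1, 2, 5, 7, 10, 14, 35, 70.
Compute 30^d (mod 71) for the divisors d until we hit 1:
30^1 ≡ 30 (mod 71)
30^2 ≡ 48 (mod 71)
30^5 ≡ 37 (mod 71)
30^7 ≡ 1 (mod 71) ✓
So ord_71(30) = 7.

7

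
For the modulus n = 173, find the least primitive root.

2

φ(173) = 173 − 1 = 172 = 2^2 · 43.
Test candidates g = 2, 3, … against the prime factors q ∈ {2, 43} of φ(173): g is a generator iff g^(172/q) ≢ 1 for every such q.
g = 2: 2^86 ≡ 172; 2^4 ≡ 16 — none is 1, so 2 is a primitive root.
The smallest primitive root modulo 173 is 2.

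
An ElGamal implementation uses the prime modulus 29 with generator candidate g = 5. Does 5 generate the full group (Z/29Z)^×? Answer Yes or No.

No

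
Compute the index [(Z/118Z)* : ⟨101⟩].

Since 101 ∈ (Z/118Z)^×, its order divides φ(118) = φ(2)·φ(59) = 1·58 = 58 = 2 · 29.
Divisors of 58: 1, 2, 29, 58.
Compute 101^d (mod 118) for the divisors d until we hit 1:
101^1 ≡ 101 (mod 118)
101^2 ≡ 53 (mod 118)
101^29 ≡ 117 (mod 118)
101^58 ≡ 1 (mod 118) ✓
The order of 101 is 58, so the subgroup it generates has 58 elements.
The index is φ(118) / ord(101) = 58 / 58 = 1.

1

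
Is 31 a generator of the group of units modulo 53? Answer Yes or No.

Yes

φ(53) = 53 − 1 = 52 = 2^2 · 13.
An element g generates (Z/53Z)^× iff g^(52/q) ≢ 1 (mod 53) for each prime q ∈ {2, 13}.
31^26 ≡ 52 (mod 53)  [q = 2: ≢ 1 ✓]
31^4 ≡ 49 (mod 53)  [q = 13: ≢ 1 ✓]
Every test exponent gives a nontrivial residue, hence 31 generates the full group.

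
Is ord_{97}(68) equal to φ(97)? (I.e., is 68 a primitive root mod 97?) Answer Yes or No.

Yes

φ(97) = 97 − 1 = 96 = 2^5 · 3.
68 is a primitive root mod 97 iff 68^(φ(97)/q) ≢ 1 for every prime q | φ(97), i.e. q ∈ {2, 3}.
68^48 ≡ 96 (mod 97)  [q = 2: ≢ 1 ✓]
68^32 ≡ 35 (mod 97)  [q = 3: ≢ 1 ✓]
None equal 1, so ord_97(68) = 96: 68 is a primitive root.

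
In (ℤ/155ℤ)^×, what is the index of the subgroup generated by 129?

Since 129 ∈ (Z/155Z)^×, its order divides φ(155) = φ(5·31) = (5−1)·(31−1) = 4·30 = 120 = 2^3 · 3 · 5.
Divisors of 120: 1, 2, 3, 4, 5, 6, 8, 10, 12, 15, 20, 24, 30, 40, 60, 120.
Compute 129^d (mod 155) for the divisors d until we hit 1:
129^1 ≡ 129 (mod 155)
129^2 ≡ 56 (mod 155)
129^3 ≡ 94 (mod 155)
129^4 ≡ 36 (mod 155)
129^5 ≡ 149 (mod 155)
129^6 ≡ 1 (mod 155) ✓
The order of 129 is 6, so the subgroup it generates has 6 elements.
Index = |(Z/155Z)^×| / |⟨129⟩| = 120 / 6 = 20.

20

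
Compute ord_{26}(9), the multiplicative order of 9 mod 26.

Since 9 ∈ (Z/26Z)^×, its order divides φ(26) = φ(2)·φ(13) = 1·12 = 12 = 2^2 · 3.
Divisors of 12: 1, 2, 3, 4, 6, 12.
Compute 9^d (mod 26) for the divisors d until we hit 1:
9^1 ≡ 9
9^2 ≡ 3
9^3 ≡ 1
The smallest such exponent is 3, so the order of 9 is 3.

3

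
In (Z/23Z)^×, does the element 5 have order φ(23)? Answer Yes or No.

Yes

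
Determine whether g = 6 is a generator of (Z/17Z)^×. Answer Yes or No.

φ(17) = 17 − 1 = 16 = 2^4.
An element g generates (Z/17Z)^× iff g^(16/q) ≢ 1 (mod 17) for each prime q ∈ {2}.
6^8 ≡ 16 (mod 17)  [q = 2: ≢ 1 ✓]
Every test exponent gives a nontrivial residue, hence 6 generates the full group.

Yes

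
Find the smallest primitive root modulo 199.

3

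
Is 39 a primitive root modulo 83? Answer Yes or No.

Yes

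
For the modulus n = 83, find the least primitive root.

2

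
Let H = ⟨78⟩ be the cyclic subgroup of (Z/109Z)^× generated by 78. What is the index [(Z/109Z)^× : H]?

4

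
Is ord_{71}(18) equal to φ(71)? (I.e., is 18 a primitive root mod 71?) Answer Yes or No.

No

φ(71) = 71 − 1 = 70 = 2 · 5 · 7.
An element g generates (Z/71Z)^× iff g^(70/q) ≢ 1 (mod 71) for each prime q ∈ {2, 5, 7}.
18^35 ≡ 1 (mod 71)  [q = 2: ≡ 1 ✗]
18^14 ≡ 57 (mod 71)  [q = 5: ≢ 1 ✓]
18^10 ≡ 37 (mod 71)  [q = 7: ≢ 1 ✓]
18^35 ≡ 1 shows ord(18) | 35, strictly less than φ(71); not a primitive root.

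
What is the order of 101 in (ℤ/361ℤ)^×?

The order of 101 must divide φ(361) = φ(19^2) = 19·(19−1) = 342 = 2 · 3^2 · 19.
Divisors of 342: 1, 2, 3, 6, 9, 18, 19, 38, 57, 114, 171, 342.
Check 101^d mod 361 for each divisor in increasing order:
101^1 ≡ 101 (mod 361)
101^2 ≡ 93 (mod 361)
101^3 ≡ 7 (mod 361)
101^6 ≡ 49 (mod 361)
101^9 ≡ 343 (mod 361)
101^18 ≡ 324 (mod 361)
101^19 ≡ 234 (mod 361)
101^38 ≡ 245 (mod 361)
101^57 ≡ 292 (mod 361)
101^114 ≡ 68 (mod 361)
101^171 ≡ 1 (mod 361) ✓
Hence ord(101) = 171.

171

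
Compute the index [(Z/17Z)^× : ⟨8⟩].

2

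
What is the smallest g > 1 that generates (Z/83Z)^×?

2

φ(83) = 83 − 1 = 82 = 2 · 41.
g is a primitive root iff g^(82/q) ≢ 1 (mod 83) for each prime q ∈ {2, 41}.
g = 2: 2^41 ≡ 82; 2^2 ≡ 4 — none is 1, so 2 is a primitive root.
So 2 is the smallest generator of (Z/83Z)^×.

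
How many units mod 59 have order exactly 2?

1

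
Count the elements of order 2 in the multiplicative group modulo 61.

1

φ(61) = 61 − 1 = 60 = 2^2 · 3 · 5.
(Z/61Z)^× is cyclic (|G| = 60); a cyclic group of order m has exactly φ(d) elements of each order d | m, and none otherwise.
2 | 60, and φ(2) = 2 − 1 = 1.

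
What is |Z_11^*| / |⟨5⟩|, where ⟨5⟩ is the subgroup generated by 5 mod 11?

2

By Lagrange's theorem, ord_11(5) divides φ(11) = 11 − 1 = 10 = 2 · 5.
Divisors of 10: 1, 2, 5, 10.
Check 5^d mod 11 for each divisor in increasing order:
5^1 ≡ 5 (mod 11)
5^2 ≡ 3 (mod 11)
5^5 ≡ 1 (mod 11) ✓
So ord_11(5) = 5, hence |⟨5⟩| = 5.
The index is φ(11) / ord(5) = 10 / 5 = 2.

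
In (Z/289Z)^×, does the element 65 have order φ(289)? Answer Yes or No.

φ(289) = φ(17^2) = 17·(17−1) = 272 = 2^4 · 17.
65 is a primitive root mod 289 iff 65^(φ(289)/q) ≢ 1 for every prime q | φ(289), i.e. q ∈ {2, 17}.
65^136 ≡ 288 (mod 289)  [q = 2: ≢ 1 ✓]
65^16 ≡ 1 (mod 289)  [q = 17: ≡ 1 ✗]
Since 65^16 ≡ 1, the order of 65 divides 16 < 272, so 65 is not a primitive root.

No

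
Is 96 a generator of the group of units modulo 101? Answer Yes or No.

No

φ(101) = 101 − 1 = 100 = 2^2 · 5^2.
It suffices to check that the order of 96 is not a proper divisor of 100: compute 96^(100/q) for q ∈ {2, 5}.
96^50 ≡ 1 (mod 101)  [q = 2: ≡ 1 ✗]
96^20 ≡ 84 (mod 101)  [q = 5: ≢ 1 ✓]
The check at q = 2 fails, so 96 generates a proper subgroup.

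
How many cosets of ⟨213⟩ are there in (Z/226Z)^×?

ord(213) | φ(226) = φ(2)·φ(113) = 1·112 = 112 = 2^4 · 7.
Divisors of 112: 1, 2, 4, 7, 8, 14, 16, 28, 56, 112.
Test each divisor d:
213^1 ≡ 213
213^2 ≡ 169
213^4 ≡ 85
213^7 ≡ 157
213^8 ≡ 219
213^14 ≡ 15
213^16 ≡ 49
213^28 ≡ 225
213^56 ≡ 1
The order of 213 is 56, so the subgroup it generates has 56 elements.
Index = |(Z/226Z)^×| / |⟨213⟩| = 112 / 56 = 2.

2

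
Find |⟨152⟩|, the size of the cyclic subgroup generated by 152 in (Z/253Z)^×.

110

The order of 152 must divide φ(253) = φ(11·23) = (11−1)·(23−1) = 10·22 = 220 = 2^2 · 5 · 11.
Divisors of 220: 1, 2, 4, 5, 10, 11, 20, 22, 44, 55, 110, 220.
Evaluate successive powers at the divisors of 220:
152^1 ≡ 152 (mod 253)
152^2 ≡ 81 (mod 253)
152^4 ≡ 236 (mod 253)
152^5 ≡ 199 (mod 253)
152^10 ≡ 133 (mod 253)
152^11 ≡ 229 (mod 253)
152^20 ≡ 232 (mod 253)
152^22 ≡ 70 (mod 253)
152^44 ≡ 93 (mod 253)
152^55 ≡ 45 (mod 253)
152^110 ≡ 1 (mod 253) ✓
The smallest such exponent is 110, so the order of 152 is 110.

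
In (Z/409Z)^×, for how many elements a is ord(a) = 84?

φ(409) = 409 − 1 = 408 = 2^3 · 3 · 17.
(Z/409Z)^× is cyclic (|G| = 408); a cyclic group of order m has exactly φ(d) elements of each order d | m, and none otherwise.
Here 408 is not a multiple of 84, so there are no elements of order 84.

0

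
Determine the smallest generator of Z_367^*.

φ(367) = 367 − 1 = 366 = 2 · 3 · 61.
Test candidates g = 2, 3, … against the prime factors q ∈ {2, 3, 61} of φ(367): g is a generator iff g^(366/q) ≢ 1 for every such q.
g = 2: 2^183 ≡ 1 — hits 1, so not a primitive root.
g = 3: 3^183 ≡ 366; 3^122 ≡ 1 — hits 1, so not a primitive root.
g = 4: 4^183 ≡ 1 — hits 1, so not a primitive root.
g = 5: 5^183 ≡ 366; 5^122 ≡ 1 — hits 1, so not a primitive root.
g = 6: 6^183 ≡ 366; 6^122 ≡ 283; 6^6 ≡ 47 — none is 1, so 6 is a primitive root.
So 6 is the smallest generator of (Z/367Z)^×.

6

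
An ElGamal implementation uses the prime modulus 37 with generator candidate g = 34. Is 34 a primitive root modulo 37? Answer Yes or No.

φ(37) = 37 − 1 = 36 = 2^2 · 3^2.
It suffices to check that the order of 34 is not a proper divisor of 36: compute 34^(36/q) for q ∈ {2, 3}.
34^18 ≡ 1 (mod 37)  [q = 2: ≡ 1 ✗]
34^12 ≡ 10 (mod 37)  [q = 3: ≢ 1 ✓]
Since 34^18 ≡ 1, the order of 34 divides 18 < 36, so 34 is not a primitive root.

No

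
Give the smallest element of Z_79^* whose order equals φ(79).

3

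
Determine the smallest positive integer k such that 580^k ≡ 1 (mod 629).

72

Since 580 ∈ (Z/629Z)^×, its order divides φ(629) = φ(17·37) = (17−1)·(37−1) = 16·36 = 576 = 2^6 · 3^2.
Divisors of 576: 1, 2, 3, 4, 6, 8, 9, 12, 16, 18, 24, 32, 36, 48, 64, 72, 96, 144, 192, 288, 576.
Evaluate successive powers at the divisors of 576:
580^1 ≡ 580
580^2 ≡ 514
580^3 ≡ 603
580^4 ≡ 16
580^6 ≡ 47
580^8 ≡ 256
580^9 ≡ 36
580^12 ≡ 322
580^16 ≡ 120
580^18 ≡ 38
580^24 ≡ 528
580^32 ≡ 562
580^36 ≡ 186
580^48 ≡ 137
580^64 ≡ 86
580^72 ≡ 1
Therefore the multiplicative order of 580 modulo 629 is 72.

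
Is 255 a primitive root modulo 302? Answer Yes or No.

φ(302) = φ(2)·φ(151) = 1·150 = 150 = 2 · 3 · 5^2.
An element g generates (Z/302Z)^× iff g^(150/q) ≢ 1 (mod 302) for each prime q ∈ {2, 3, 5}.
255^75 ≡ 301 (mod 302)  [q = 2: ≢ 1 ✓]
255^50 ≡ 269 (mod 302)  [q = 3: ≢ 1 ✓]
255^30 ≡ 59 (mod 302)  [q = 5: ≢ 1 ✓]
Every test exponent gives a nontrivial residue, hence 255 generates the full group.

Yes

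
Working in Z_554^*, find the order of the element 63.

138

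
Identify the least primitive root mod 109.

6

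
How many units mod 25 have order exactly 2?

φ(25) = φ(5^2) = 5·(5−1) = 20 = 2^2 · 5.
In a cyclic group of order 20, there are φ(d) elements of order d for each divisor d of 20, and zero for non-divisors.
2 | 20, and φ(2) = 2 − 1 = 1.

1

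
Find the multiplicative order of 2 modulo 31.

5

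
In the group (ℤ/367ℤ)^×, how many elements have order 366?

φ(367) = 367 − 1 = 366 = 2 · 3 · 61.
In a cyclic group of order 366, there are φ(d) elements of order d for each divisor d of 366, and zero for non-divisors.
366 = 2 · 3 · 61 divides 366, and φ(366) = 120.

120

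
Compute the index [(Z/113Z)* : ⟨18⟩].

14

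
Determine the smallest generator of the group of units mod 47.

5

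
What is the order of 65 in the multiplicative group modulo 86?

ord(65) | φ(86) = φ(2)·φ(43) = 1·42 = 42 = 2 · 3 · 7.
Divisors of 42: 1, 2, 3, 6, 7, 14, 21, 42.
Check 65^d mod 86 for each divisor in increasing order:
65^1 ≡ 65 (mod 86)
65^2 ≡ 11 (mod 86)
65^3 ≡ 27 (mod 86)
65^6 ≡ 41 (mod 86)
65^7 ≡ 85 (mod 86)
65^14 ≡ 1 (mod 86) ✓
Hence ord(65) = 14.

14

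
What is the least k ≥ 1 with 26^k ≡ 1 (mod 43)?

42

ord(26) | φ(43) = 43 − 1 = 42 = 2 · 3 · 7.
Divisors of 42: 1, 2, 3, 6, 7, 14, 21, 42.
Test each divisor d:
26^1 ≡ 26 (mod 43)
26^2 ≡ 31 (mod 43)
26^3 ≡ 32 (mod 43)
26^6 ≡ 35 (mod 43)
26^7 ≡ 7 (mod 43)
26^14 ≡ 6 (mod 43)
26^21 ≡ 42 (mod 43)
26^42 ≡ 1 (mod 43) ✓
So ord_43(26) = 42.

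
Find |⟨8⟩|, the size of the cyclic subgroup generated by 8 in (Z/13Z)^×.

The order of 8 must divide φ(13) = 13 − 1 = 12 = 2^2 · 3.
Divisors of 12: 1, 2, 3, 4, 6, 12.
Check 8^d mod 13 for each divisor in increasing order:
8^1 ≡ 8
8^2 ≡ 12
8^3 ≡ 5
8^4 ≡ 1
So ord_13(8) = 4.

4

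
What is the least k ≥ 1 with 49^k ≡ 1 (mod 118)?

The order of 49 must divide φ(118) = φ(2)·φ(59) = 1·58 = 58 = 2 · 29.
Divisors of 58: 1, 2, 29, 58.
Test each divisor d:
49^1 ≡ 49
49^2 ≡ 41
49^29 ≡ 1
Therefore the multiplicative order of 49 modulo 118 is 29.

29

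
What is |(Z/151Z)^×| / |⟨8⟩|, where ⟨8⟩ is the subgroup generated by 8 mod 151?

30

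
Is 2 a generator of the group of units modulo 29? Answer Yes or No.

Yes

φ(29) = 29 − 1 = 28 = 2^2 · 7.
It suffices to check that the order of 2 is not a proper divisor of 28: compute 2^(28/q) for q ∈ {2, 7}.
2^14 ≡ 28 (mod 29)  [q = 2: ≢ 1 ✓]
2^4 ≡ 16 (mod 29)  [q = 7: ≢ 1 ✓]
Every test exponent gives a nontrivial residue, hence 2 generates the full group.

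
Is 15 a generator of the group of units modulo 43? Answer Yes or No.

No

φ(43) = 43 − 1 = 42 = 2 · 3 · 7.
It suffices to check that the order of 15 is not a proper divisor of 42: compute 15^(42/q) for q ∈ {2, 3, 7}.
15^21 ≡ 1 (mod 43)  [q = 2: ≡ 1 ✗]
15^14 ≡ 6 (mod 43)  [q = 3: ≢ 1 ✓]
15^6 ≡ 11 (mod 43)  [q = 7: ≢ 1 ✓]
15^21 ≡ 1 shows ord(15) | 21, strictly less than φ(43); not a primitive root.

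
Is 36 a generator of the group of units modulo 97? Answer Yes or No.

φ(97) = 97 − 1 = 96 = 2^5 · 3.
It suffices to check that the order of 36 is not a proper divisor of 96: compute 36^(96/q) for q ∈ {2, 3}.
36^48 ≡ 1 (mod 97)  [q = 2: ≡ 1 ✗]
36^32 ≡ 35 (mod 97)  [q = 3: ≢ 1 ✓]
The check at q = 2 fails, so 36 generates a proper subgroup.

No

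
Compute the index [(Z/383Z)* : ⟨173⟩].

2

The order of 173 must divide φ(383) = 383 − 1 = 382 = 2 · 191.
Divisors of 382: 1, 2, 191, 382.
Compute 173^d (mod 383) for the divisors d until we hit 1:
173^1 ≡ 173 (mod 383)
173^2 ≡ 55 (mod 383)
173^191 ≡ 1 (mod 383) ✓
So ord_383(173) = 191, hence |⟨173⟩| = 191.
The index is φ(383) / ord(173) = 382 / 191 = 2.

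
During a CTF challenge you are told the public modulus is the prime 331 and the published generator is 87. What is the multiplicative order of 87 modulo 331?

165

ord(87) | φ(331) = 331 − 1 = 330 = 2 · 3 · 5 · 11.
Divisors of 330: 1, 2, 3, 5, 6, 10, 11, 15, 22, 30, 33, 55, 66, 110, 165, 330.
Evaluate successive powers at the divisors of 330:
87^1 ≡ 87 (mod 331)
87^2 ≡ 287 (mod 331)
87^3 ≡ 144 (mod 331)
87^5 ≡ 284 (mod 331)
87^6 ≡ 214 (mod 331)
87^10 ≡ 223 (mod 331)
87^11 ≡ 203 (mod 331)
87^15 ≡ 111 (mod 331)
87^22 ≡ 165 (mod 331)
87^30 ≡ 74 (mod 331)
87^33 ≡ 64 (mod 331)
87^55 ≡ 299 (mod 331)
87^66 ≡ 124 (mod 331)
87^110 ≡ 31 (mod 331)
87^165 ≡ 1 (mod 331) ✓
The smallest such exponent is 165, so the order of 87 is 165.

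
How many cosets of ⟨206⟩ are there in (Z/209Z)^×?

By Lagrange's theorem, ord_209(206) divides φ(209) = φ(11·19) = (11−1)·(19−1) = 10·18 = 180 = 2^2 · 3^2 · 5.
Divisors of 180: 1, 2, 3, 4, 5, 6, 9, 10, 12, 15, 18, 20, 30, 36, 45, 60, 90, 180.
Test each divisor d:
206^1 ≡ 206 (mod 209)
206^2 ≡ 9 (mod 209)
206^3 ≡ 182 (mod 209)
206^4 ≡ 81 (mod 209)
206^5 ≡ 175 (mod 209)
206^6 ≡ 102 (mod 209)
206^9 ≡ 172 (mod 209)
206^10 ≡ 111 (mod 209)
206^12 ≡ 163 (mod 209)
206^15 ≡ 197 (mod 209)
206^18 ≡ 115 (mod 209)
206^20 ≡ 199 (mod 209)
206^30 ≡ 144 (mod 209)
206^36 ≡ 58 (mod 209)
206^45 ≡ 153 (mod 209)
206^60 ≡ 45 (mod 209)
206^90 ≡ 1 (mod 209) ✓
Thus |⟨206⟩| = ord(206) = 90.
Index = |(Z/209Z)^×| / |⟨206⟩| = 180 / 90 = 2.

2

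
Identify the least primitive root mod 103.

φ(103) = 103 − 1 = 102 = 2 · 3 · 17.
g is a primitive root iff g^(102/q) ≢ 1 (mod 103) for each prime q ∈ {2, 3, 17}.
g = 2: 2^51 ≡ 1 — hits 1, so not a primitive root.
g = 3: 3^51 ≡ 102; 3^34 ≡ 1 — hits 1, so not a primitive root.
g = 4: 4^51 ≡ 1 — hits 1, so not a primitive root.
g = 5: 5^51 ≡ 102; 5^34 ≡ 56; 5^6 ≡ 72 — none is 1, so 5 is a primitive root.
Hence the least primitive root of 103 is 5.

5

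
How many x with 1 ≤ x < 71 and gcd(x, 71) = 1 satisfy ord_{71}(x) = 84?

0

φ(71) = 71 − 1 = 70 = 2 · 5 · 7.
(Z/71Z)^× is cyclic (|G| = 70); a cyclic group of order m has exactly φ(d) elements of each order d | m, and none otherwise.
Here 70 is not a multiple of 84, so there are no elements of order 84.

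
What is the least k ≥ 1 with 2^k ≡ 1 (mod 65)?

12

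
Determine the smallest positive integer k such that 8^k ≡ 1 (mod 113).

28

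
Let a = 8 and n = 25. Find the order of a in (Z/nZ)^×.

20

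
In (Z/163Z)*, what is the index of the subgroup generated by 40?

Since 40 ∈ (Z/163Z)^×, its order divides φ(163) = 163 − 1 = 162 = 2 · 3^4.
Divisors of 162: 1, 2, 3, 6, 9, 18, 27, 54, 81, 162.
Test each divisor d:
40^1 ≡ 40
40^2 ≡ 133
40^3 ≡ 104
40^6 ≡ 58
40^9 ≡ 1
The order of 40 is 9, so the subgroup it generates has 9 elements.
Index = |(Z/163Z)^×| / |⟨40⟩| = 162 / 9 = 18.

18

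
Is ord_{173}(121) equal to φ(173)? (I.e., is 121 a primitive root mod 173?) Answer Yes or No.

φ(173) = 173 − 1 = 172 = 2^2 · 43.
121 is a primitive root mod 173 iff 121^(φ(173)/q) ≢ 1 for every prime q | φ(173), i.e. q ∈ {2, 43}.
121^86 ≡ 1 (mod 173)  [q = 2: ≡ 1 ✗]
121^4 ≡ 117 (mod 173)  [q = 43: ≢ 1 ✓]
Since 121^86 ≡ 1, the order of 121 divides 86 < 172, so 121 is not a primitive root.

No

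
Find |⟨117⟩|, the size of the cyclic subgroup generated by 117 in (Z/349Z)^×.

348

ord(117) | φ(349) = 349 − 1 = 348 = 2^2 · 3 · 29.
Divisors of 348: 1, 2, 3, 4, 6, 12, 29, 58, 87, 116, 174, 348.
Compute 117^d (mod 349) for the divisors d until we hit 1:
117^1 ≡ 117
117^2 ≡ 78
117^3 ≡ 52
117^4 ≡ 151
117^6 ≡ 261
117^12 ≡ 66
117^29 ≡ 160
117^58 ≡ 123
117^87 ≡ 136
117^116 ≡ 122
117^174 ≡ 348
117^348 ≡ 1
Therefore the multiplicative order of 117 modulo 349 is 348.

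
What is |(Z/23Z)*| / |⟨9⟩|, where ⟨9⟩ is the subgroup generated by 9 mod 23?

2

Since 9 ∈ (Z/23Z)^×, its order divides φ(23) = 23 − 1 = 22 = 2 · 11.
Divisors of 22: 1, 2, 11, 22.
Compute 9^d (mod 23) for the divisors d until we hit 1:
9^1 ≡ 9
9^2 ≡ 12
9^11 ≡ 1
The order of 9 is 11, so the subgroup it generates has 11 elements.
[(Z/23Z)^× : ⟨9⟩] = 22/11 = 2.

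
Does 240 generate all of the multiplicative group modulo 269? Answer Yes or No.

φ(269) = 269 − 1 = 268 = 2^2 · 67.
240 is a primitive root mod 269 iff 240^(φ(269)/q) ≢ 1 for every prime q | φ(269), i.e. q ∈ {2, 67}.
240^134 ≡ 268 (mod 269)  [q = 2: ≢ 1 ✓]
240^4 ≡ 80 (mod 269)  [q = 67: ≢ 1 ✓]
Every test exponent gives a nontrivial residue, hence 240 generates the full group.

Yes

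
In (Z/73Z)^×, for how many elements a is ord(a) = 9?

6

φ(73) = 73 − 1 = 72 = 2^3 · 3^2.
(Z/73Z)^× is cyclic (|G| = 72); a cyclic group of order m has exactly φ(d) elements of each order d | m, and none otherwise.
9 = 3^2 divides 72, and φ(9) = 6.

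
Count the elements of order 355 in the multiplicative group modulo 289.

0

φ(289) = φ(17^2) = 17·(17−1) = 272 = 2^4 · 17.
(Z/289Z)^× is cyclic (|G| = 272); a cyclic group of order m has exactly φ(d) elements of each order d | m, and none otherwise.
Here 272 is not a multiple of 355, so there are no elements of order 355.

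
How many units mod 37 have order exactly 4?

φ(37) = 37 − 1 = 36 = 2^2 · 3^2.
Since (Z/37Z)^× is cyclic of order 36, the number of elements of order d is φ(d) when d | 36 and 0 otherwise.
4 = 2^2 divides 36, and φ(4) = 2.

2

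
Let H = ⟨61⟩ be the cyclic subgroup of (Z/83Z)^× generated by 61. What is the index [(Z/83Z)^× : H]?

Since 61 ∈ (Z/83Z)^×, its order divides φ(83) = 83 − 1 = 82 = 2 · 41.
Divisors of 82: 1, 2, 41, 82.
Compute 61^d (mod 83) for the divisors d until we hit 1:
61^1 ≡ 61 (mod 83)
61^2 ≡ 69 (mod 83)
61^41 ≡ 1 (mod 83) ✓
Thus |⟨61⟩| = ord(61) = 41.
[(Z/83Z)^× : ⟨61⟩] = 82/41 = 2.

2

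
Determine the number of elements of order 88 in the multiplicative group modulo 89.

40

φ(89) = 89 − 1 = 88 = 2^3 · 11.
Since (Z/89Z)^× is cyclic of order 88, the number of elements of order d is φ(d) when d | 88 and 0 otherwise.
88 = 2^3 · 11 divides 88, and φ(88) = 40.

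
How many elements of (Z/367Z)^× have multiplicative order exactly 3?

2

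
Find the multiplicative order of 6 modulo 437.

99

By Lagrange's theorem, ord_437(6) divides φ(437) = φ(19·23) = (19−1)·(23−1) = 18·22 = 396 = 2^2 · 3^2 · 11.
Divisors of 396: 1, 2, 3, 4, 6, 9, 11, 12, 18, 22, 33, 36, 44, 66, 99, 132, 198, 396.
Test each divisor d:
6^1 ≡ 6
6^2 ≡ 36
6^3 ≡ 216
6^4 ≡ 422
6^6 ≡ 334
6^9 ≡ 39
6^11 ≡ 93
6^12 ≡ 121
6^18 ≡ 210
6^22 ≡ 346
6^33 ≡ 277
6^36 ≡ 400
6^44 ≡ 415
6^66 ≡ 254
6^99 ≡ 1
The smallest such exponent is 99, so the order of 6 is 99.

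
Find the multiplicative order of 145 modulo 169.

156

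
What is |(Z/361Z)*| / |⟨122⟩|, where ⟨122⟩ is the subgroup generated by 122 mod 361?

3

By Lagrange's theorem, ord_361(122) divides φ(361) = φ(19^2) = 19·(19−1) = 342 = 2 · 3^2 · 19.
Divisors of 342: 1, 2, 3, 6, 9, 18, 19, 38, 57, 114, 171, 342.
Check 122^d mod 361 for each divisor in increasing order:
122^1 ≡ 122 (mod 361)
122^2 ≡ 83 (mod 361)
122^3 ≡ 18 (mod 361)
122^6 ≡ 324 (mod 361)
122^9 ≡ 56 (mod 361)
122^18 ≡ 248 (mod 361)
122^19 ≡ 293 (mod 361)
122^38 ≡ 292 (mod 361)
122^57 ≡ 360 (mod 361)
122^114 ≡ 1 (mod 361) ✓
The order of 122 is 114, so the subgroup it generates has 114 elements.
[(Z/361Z)^× : ⟨122⟩] = 342/114 = 3.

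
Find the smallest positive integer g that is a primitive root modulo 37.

2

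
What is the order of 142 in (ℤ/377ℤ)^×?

ord(142) | φ(377) = φ(13·29) = (13−1)·(29−1) = 12·28 = 336 = 2^4 · 3 · 7.
Divisors of 336: 1, 2, 3, 4, 6, 7, 8, 12, 14, 16, 21, 24, 28, 42, 48, 56, 84, 112, 168, 336.
Check 142^d mod 377 for each divisor in increasing order:
142^1 ≡ 142 (mod 377)
142^2 ≡ 183 (mod 377)
142^3 ≡ 350 (mod 377)
142^4 ≡ 313 (mod 377)
142^6 ≡ 352 (mod 377)
142^7 ≡ 220 (mod 377)
142^8 ≡ 326 (mod 377)
142^12 ≡ 248 (mod 377)
142^14 ≡ 144 (mod 377)
142^16 ≡ 339 (mod 377)
142^21 ≡ 12 (mod 377)
142^24 ≡ 53 (mod 377)
142^28 ≡ 1 (mod 377) ✓
Therefore the multiplicative order of 142 modulo 377 is 28.

28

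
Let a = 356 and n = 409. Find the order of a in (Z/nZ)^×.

6

Since 356 ∈ (Z/409Z)^×, its order divides φ(409) = 409 − 1 = 408 = 2^3 · 3 · 17.
Divisors of 408: 1, 2, 3, 4, 6, 8, 12, 17, 24, 34, 51, 68, 102, 136, 204, 408.
Test each divisor d:
356^1 ≡ 356
356^2 ≡ 355
356^3 ≡ 408
356^4 ≡ 53
356^6 ≡ 1
The smallest such exponent is 6, so the order of 356 is 6.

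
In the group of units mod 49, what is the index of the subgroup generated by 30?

Since 30 ∈ (Z/49Z)^×, its order divides φ(49) = φ(7^2) = 7·(7−1) = 42 = 2 · 3 · 7.
Divisors of 42: 1, 2, 3, 6, 7, 14, 21, 42.
Test each divisor d:
30^1 ≡ 30
30^2 ≡ 18
30^3 ≡ 1
Thus |⟨30⟩| = ord(30) = 3.
The index is φ(49) / ord(30) = 42 / 3 = 14.

14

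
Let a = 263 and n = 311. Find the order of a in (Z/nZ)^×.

ord(263) | φ(311) = 311 − 1 = 310 = 2 · 5 · 31.
Divisors of 310: 1, 2, 5, 10, 31, 62, 155, 310.
Test each divisor d:
263^1 ≡ 263
263^2 ≡ 127
263^5 ≡ 198
263^10 ≡ 18
263^31 ≡ 275
263^62 ≡ 52
263^155 ≡ 310
263^310 ≡ 1
So ord_311(263) = 310.

310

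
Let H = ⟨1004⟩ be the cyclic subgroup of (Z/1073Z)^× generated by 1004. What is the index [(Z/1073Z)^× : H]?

By Lagrange's theorem, ord_1073(1004) divides φ(1073) = φ(29·37) = (29−1)·(37−1) = 28·36 = 1008 = 2^4 · 3^2 · 7.
Divisors of 1008: 1, 2, 3, 4, 6, 7, 8, 9, 12, 14, 16, 18, 21, 24, 28, 36, 42, 48, 56, 63, 72, 84, 112, 126, 144, 168, 252, 336, 504, 1008.
Evaluate successive powers at the divisors of 1008:
1004^1 ≡ 1004 (mod 1073)
1004^2 ≡ 469 (mod 1073)
1004^3 ≡ 902 (mod 1073)
1004^4 ≡ 1069 (mod 1073)
1004^6 ≡ 270 (mod 1073)
1004^7 ≡ 684 (mod 1073)
1004^8 ≡ 16 (mod 1073)
1004^9 ≡ 1042 (mod 1073)
1004^12 ≡ 1009 (mod 1073)
1004^14 ≡ 28 (mod 1073)
1004^16 ≡ 256 (mod 1073)
1004^18 ≡ 961 (mod 1073)
1004^21 ≡ 911 (mod 1073)
1004^24 ≡ 877 (mod 1073)
1004^28 ≡ 784 (mod 1073)
1004^36 ≡ 741 (mod 1073)
1004^42 ≡ 492 (mod 1073)
1004^48 ≡ 861 (mod 1073)
1004^56 ≡ 900 (mod 1073)
1004^63 ≡ 771 (mod 1073)
1004^72 ≡ 778 (mod 1073)
1004^84 ≡ 639 (mod 1073)
1004^112 ≡ 958 (mod 1073)
1004^126 ≡ 1072 (mod 1073)
1004^144 ≡ 112 (mod 1073)
1004^168 ≡ 581 (mod 1073)
1004^252 ≡ 1 (mod 1073) ✓
So ord_1073(1004) = 252, hence |⟨1004⟩| = 252.
[(Z/1073Z)^× : ⟨1004⟩] = 1008/252 = 4.

4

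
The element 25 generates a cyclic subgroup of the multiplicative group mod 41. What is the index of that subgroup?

4

ord(25) | φ(41) = 41 − 1 = 40 = 2^3 · 5.
Divisors of 40: 1, 2, 4, 5, 8, 10, 20, 40.
Compute 25^d (mod 41) for the divisors d until we hit 1:
25^1 ≡ 25
25^2 ≡ 10
25^4 ≡ 18
25^5 ≡ 40
25^8 ≡ 37
25^10 ≡ 1
So ord_41(25) = 10, hence |⟨25⟩| = 10.
[(Z/41Z)^× : ⟨25⟩] = 40/10 = 4.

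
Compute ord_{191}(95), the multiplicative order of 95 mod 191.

The order of 95 must divide φ(191) = 191 − 1 = 190 = 2 · 5 · 19.
Divisors of 190: 1, 2, 5, 10, 19, 38, 95, 190.
Check 95^d mod 191 for each divisor in increasing order:
95^1 ≡ 95
95^2 ≡ 48
95^5 ≡ 185
95^10 ≡ 36
95^19 ≡ 82
95^38 ≡ 39
95^95 ≡ 190
95^190 ≡ 1
Hence ord(95) = 190.

190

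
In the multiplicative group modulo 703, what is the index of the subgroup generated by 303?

The order of 303 must divide φ(703) = φ(19·37) = (19−1)·(37−1) = 18·36 = 648 = 2^3 · 3^4.
Divisors of 648: 1, 2, 3, 4, 6, 8, 9, 12, 18, 24, 27, 36, 54, 72, 81, 108, 162, 216, 324, 648.
Compute 303^d (mod 703) for the divisors d until we hit 1:
303^1 ≡ 303
303^2 ≡ 419
303^3 ≡ 417
303^4 ≡ 514
303^6 ≡ 248
303^8 ≡ 571
303^9 ≡ 75
303^12 ≡ 343
303^18 ≡ 1
So ord_703(303) = 18, hence |⟨303⟩| = 18.
[(Z/703Z)^× : ⟨303⟩] = 648/18 = 36.

36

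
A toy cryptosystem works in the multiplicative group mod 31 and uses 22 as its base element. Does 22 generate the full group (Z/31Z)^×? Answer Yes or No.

Yes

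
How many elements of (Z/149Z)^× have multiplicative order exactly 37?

φ(149) = 149 − 1 = 148 = 2^2 · 37.
(Z/149Z)^× is cyclic (|G| = 148); a cyclic group of order m has exactly φ(d) elements of each order d | m, and none otherwise.
37 | 148, and φ(37) = 37 − 1 = 36.

36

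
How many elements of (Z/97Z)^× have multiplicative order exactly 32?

16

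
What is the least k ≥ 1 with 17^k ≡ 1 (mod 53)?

26

By Lagrange's theorem, ord_53(17) divides φ(53) = 53 − 1 = 52 = 2^2 · 13.
Divisors of 52: 1, 2, 4, 13, 26, 52.
Test each divisor d:
17^1 ≡ 17
17^2 ≡ 24
17^4 ≡ 46
17^13 ≡ 52
17^26 ≡ 1
Hence ord(17) = 26.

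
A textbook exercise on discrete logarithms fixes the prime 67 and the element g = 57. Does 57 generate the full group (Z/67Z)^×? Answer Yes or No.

Yes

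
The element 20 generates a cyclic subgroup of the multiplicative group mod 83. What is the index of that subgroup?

The order of 20 must divide φ(83) = 83 − 1 = 82 = 2 · 41.
Divisors of 82: 1, 2, 41, 82.
Test each divisor d:
20^1 ≡ 20 (mod 83)
20^2 ≡ 68 (mod 83)
20^41 ≡ 82 (mod 83)
20^82 ≡ 1 (mod 83) ✓
So ord_83(20) = 82, hence |⟨20⟩| = 82.
The index is φ(83) / ord(20) = 82 / 82 = 1.

1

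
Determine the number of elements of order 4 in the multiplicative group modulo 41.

φ(41) = 41 − 1 = 40 = 2^3 · 5.
(Z/41Z)^× is cyclic (|G| = 40); a cyclic group of order m has exactly φ(d) elements of each order d | m, and none otherwise.
4 = 2^2 divides 40, and φ(4) = 2.

2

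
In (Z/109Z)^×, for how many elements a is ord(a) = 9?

6

φ(109) = 109 − 1 = 108 = 2^2 · 3^3.
Since (Z/109Z)^× is cyclic of order 108, the number of elements of order d is φ(d) when d | 108 and 0 otherwise.
9 = 3^2 divides 108, and φ(9) = 6.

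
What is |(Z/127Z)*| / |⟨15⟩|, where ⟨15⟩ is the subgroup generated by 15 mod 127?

2

The order of 15 must divide φ(127) = 127 − 1 = 126 = 2 · 3^2 · 7.
Divisors of 126: 1, 2, 3, 6, 7, 9, 14, 18, 21, 42, 63, 126.
Compute 15^d (mod 127) for the divisors d until we hit 1:
15^1 ≡ 15
15^2 ≡ 98
15^3 ≡ 73
15^6 ≡ 122
15^7 ≡ 52
15^9 ≡ 16
15^14 ≡ 37
15^18 ≡ 2
15^21 ≡ 19
15^42 ≡ 107
15^63 ≡ 1
So ord_127(15) = 63, hence |⟨15⟩| = 63.
The index is φ(127) / ord(15) = 126 / 63 = 2.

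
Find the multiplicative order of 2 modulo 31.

5

Since 2 ∈ (Z/31Z)^×, its order divides φ(31) = 31 − 1 = 30 = 2 · 3 · 5.
Divisors of 30: 1, 2, 3, 5, 6, 10, 15, 30.
Test each divisor d:
2^1 ≡ 2 (mod 31)
2^2 ≡ 4 (mod 31)
2^3 ≡ 8 (mod 31)
2^5 ≡ 1 (mod 31) ✓
Therefore the multiplicative order of 2 modulo 31 is 5.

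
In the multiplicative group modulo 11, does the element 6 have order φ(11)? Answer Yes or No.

φ(11) = 11 − 1 = 10 = 2 · 5.
Test 6^(10/q) mod 11 for each prime factor q of 10:
6^5 ≡ 10 (mod 11)  [q = 2: ≢ 1 ✓]
6^2 ≡ 3 (mod 11)  [q = 5: ≢ 1 ✓]
Every test exponent gives a nontrivial residue, hence 6 generates the full group.

Yes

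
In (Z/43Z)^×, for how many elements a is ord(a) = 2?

φ(43) = 43 − 1 = 42 = 2 · 3 · 7.
(Z/43Z)^× is cyclic (|G| = 42); a cyclic group of order m has exactly φ(d) elements of each order d | m, and none otherwise.
2 | 42, and φ(2) = 2 − 1 = 1.

1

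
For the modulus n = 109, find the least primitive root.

6

φ(109) = 109 − 1 = 108 = 2^2 · 3^3.
g is a primitive root iff g^(108/q) ≢ 1 (mod 109) for each prime q ∈ {2, 3}.
g = 2: 2^54 ≡ 108; 2^36 ≡ 1 — hits 1, so not a primitive root.
g = 3: 3^54 ≡ 1 — hits 1, so not a primitive root.
g = 4: 4^54 ≡ 1 — hits 1, so not a primitive root.
g = 5: 5^54 ≡ 1 — hits 1, so not a primitive root.
g = 6: 6^54 ≡ 108; 6^36 ≡ 63 — none is 1, so 6 is a primitive root.
So 6 is the smallest generator of (Z/109Z)^×.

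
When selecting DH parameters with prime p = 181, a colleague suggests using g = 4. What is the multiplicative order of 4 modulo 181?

90

Since 4 ∈ (Z/181Z)^×, its order divides φ(181) = 181 − 1 = 180 = 2^2 · 3^2 · 5.
Divisors of 180: 1, 2, 3, 4, 5, 6, 9, 10, 12, 15, 18, 20, 30, 36, 45, 60, 90, 180.
Test each divisor d:
4^1 ≡ 4 (mod 181)
4^2 ≡ 16 (mod 181)
4^3 ≡ 64 (mod 181)
4^4 ≡ 75 (mod 181)
4^5 ≡ 119 (mod 181)
4^6 ≡ 114 (mod 181)
4^9 ≡ 56 (mod 181)
4^10 ≡ 43 (mod 181)
4^12 ≡ 145 (mod 181)
4^15 ≡ 49 (mod 181)
4^18 ≡ 59 (mod 181)
4^20 ≡ 39 (mod 181)
4^30 ≡ 48 (mod 181)
4^36 ≡ 42 (mod 181)
4^45 ≡ 180 (mod 181)
4^60 ≡ 132 (mod 181)
4^90 ≡ 1 (mod 181) ✓
So ord_181(4) = 90.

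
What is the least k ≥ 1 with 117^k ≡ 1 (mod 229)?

228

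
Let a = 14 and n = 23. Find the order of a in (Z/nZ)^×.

22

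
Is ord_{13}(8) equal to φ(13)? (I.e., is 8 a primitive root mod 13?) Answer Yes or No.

φ(13) = 13 − 1 = 12 = 2^2 · 3.
It suffices to check that the order of 8 is not a proper divisor of 12: compute 8^(12/q) for q ∈ {2, 3}.
8^6 ≡ 12 (mod 13)  [q = 2: ≢ 1 ✓]
8^4 ≡ 1 (mod 13)  [q = 3: ≡ 1 ✗]
Since 8^4 ≡ 1, the order of 8 divides 4 < 12, so 8 is not a primitive root.

No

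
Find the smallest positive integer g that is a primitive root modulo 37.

2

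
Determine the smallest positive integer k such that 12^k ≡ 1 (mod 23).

11

ord(12) | φ(23) = 23 − 1 = 22 = 2 · 11.
Divisors of 22: 1, 2, 11, 22.
Compute 12^d (mod 23) for the divisors d until we hit 1:
12^1 ≡ 12 (mod 23)
12^2 ≡ 6 (mod 23)
12^11 ≡ 1 (mod 23) ✓
The smallest such exponent is 11, so the order of 12 is 11.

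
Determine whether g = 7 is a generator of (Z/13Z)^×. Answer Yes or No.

Yes

φ(13) = 13 − 1 = 12 = 2^2 · 3.
An element g generates (Z/13Z)^× iff g^(12/q) ≢ 1 (mod 13) for each prime q ∈ {2, 3}.
7^6 ≡ 12 (mod 13)  [q = 2: ≢ 1 ✓]
7^4 ≡ 9 (mod 13)  [q = 3: ≢ 1 ✓]
Every test exponent gives a nontrivial residue, hence 7 generates the full group.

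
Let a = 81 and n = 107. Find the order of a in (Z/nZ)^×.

53

ord(81) | φ(107) = 107 − 1 = 106 = 2 · 53.
Divisors of 106: 1, 2, 53, 106.
Compute 81^d (mod 107) for the divisors d until we hit 1:
81^1 ≡ 81
81^2 ≡ 34
81^53 ≡ 1
Hence ord(81) = 53.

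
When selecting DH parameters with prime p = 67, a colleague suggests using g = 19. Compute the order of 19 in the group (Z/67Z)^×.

33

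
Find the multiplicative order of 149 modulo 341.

30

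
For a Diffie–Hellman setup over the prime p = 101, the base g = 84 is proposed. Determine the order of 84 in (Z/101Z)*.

5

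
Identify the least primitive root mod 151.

φ(151) = 151 − 1 = 150 = 2 · 3 · 5^2.
Test candidates g = 2, 3, … against the prime factors q ∈ {2, 3, 5} of φ(151): g is a generator iff g^(150/q) ≢ 1 for every such q.
g = 2: 2^75 ≡ 1 — hits 1, so not a primitive root.
g = 3: 3^75 ≡ 150; 3^50 ≡ 1 — hits 1, so not a primitive root.
g = 4: 4^75 ≡ 1 — hits 1, so not a primitive root.
g = 5: 5^75 ≡ 1 — hits 1, so not a primitive root.
g = 6: 6^75 ≡ 150; 6^50 ≡ 32; 6^30 ≡ 59 — none is 1, so 6 is a primitive root.
So 6 is the smallest generator of (Z/151Z)^×.

6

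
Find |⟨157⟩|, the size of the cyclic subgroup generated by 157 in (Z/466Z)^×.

58

Since 157 ∈ (Z/466Z)^×, its order divides φ(466) = φ(2)·φ(233) = 1·232 = 232 = 2^3 · 29.
Divisors of 232: 1, 2, 4, 8, 29, 58, 116, 232.
Test each divisor d:
157^1 ≡ 157 (mod 466)
157^2 ≡ 417 (mod 466)
157^4 ≡ 71 (mod 466)
157^8 ≡ 381 (mod 466)
157^29 ≡ 465 (mod 466)
157^58 ≡ 1 (mod 466) ✓
Hence ord(157) = 58.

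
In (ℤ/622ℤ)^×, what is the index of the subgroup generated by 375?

2

By Lagrange's theorem, ord_622(375) divides φ(622) = φ(2)·φ(311) = 1·310 = 310 = 2 · 5 · 31.
Divisors of 310: 1, 2, 5, 10, 31, 62, 155, 310.
Test each divisor d:
375^1 ≡ 375 (mod 622)
375^2 ≡ 53 (mod 622)
375^5 ≡ 329 (mod 622)
375^10 ≡ 13 (mod 622)
375^31 ≡ 347 (mod 622)
375^62 ≡ 363 (mod 622)
375^155 ≡ 1 (mod 622) ✓
So ord_622(375) = 155, hence |⟨375⟩| = 155.
Index = |(Z/622Z)^×| / |⟨375⟩| = 310 / 155 = 2.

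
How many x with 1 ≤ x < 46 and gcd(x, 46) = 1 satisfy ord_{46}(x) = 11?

φ(46) = φ(2)·φ(23) = 1·22 = 22 = 2 · 11.
(Z/46Z)^× is cyclic (|G| = 22); a cyclic group of order m has exactly φ(d) elements of each order d | m, and none otherwise.
11 | 22, and φ(11) = 11 − 1 = 10.

10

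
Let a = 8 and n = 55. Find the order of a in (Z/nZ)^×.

By Lagrange's theorem, ord_55(8) divides φ(55) = φ(5·11) = (5−1)·(11−1) = 4·10 = 40 = 2^3 · 5.
Divisors of 40: 1, 2, 4, 5, 8, 10, 20, 40.
Compute 8^d (mod 55) for the divisors d until we hit 1:
8^1 ≡ 8 (mod 55)
8^2 ≡ 9 (mod 55)
8^4 ≡ 26 (mod 55)
8^5 ≡ 43 (mod 55)
8^8 ≡ 16 (mod 55)
8^10 ≡ 34 (mod 55)
8^20 ≡ 1 (mod 55) ✓
Therefore the multiplicative order of 8 modulo 55 is 20.

20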